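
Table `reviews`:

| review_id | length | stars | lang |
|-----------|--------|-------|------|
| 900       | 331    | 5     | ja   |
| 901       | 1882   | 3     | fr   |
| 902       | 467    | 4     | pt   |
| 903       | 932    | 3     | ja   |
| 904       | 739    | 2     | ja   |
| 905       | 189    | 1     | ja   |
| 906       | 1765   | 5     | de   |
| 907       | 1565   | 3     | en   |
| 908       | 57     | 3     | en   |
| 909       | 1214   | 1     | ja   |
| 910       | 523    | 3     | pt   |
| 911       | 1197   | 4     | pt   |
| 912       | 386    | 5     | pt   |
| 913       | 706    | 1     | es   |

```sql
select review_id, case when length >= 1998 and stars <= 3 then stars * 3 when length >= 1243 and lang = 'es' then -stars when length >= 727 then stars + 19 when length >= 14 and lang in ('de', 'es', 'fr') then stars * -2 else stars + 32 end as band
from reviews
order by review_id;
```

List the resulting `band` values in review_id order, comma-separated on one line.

37, 22, 36, 22, 21, 33, 24, 22, 35, 20, 35, 23, 37, -2

review_id=900: ELSE → 37
review_id=901: length >= 727 → 22
review_id=902: ELSE → 36
review_id=903: length >= 727 → 22
review_id=904: length >= 727 → 21
review_id=905: ELSE → 33
review_id=906: length >= 727 → 24
review_id=907: length >= 727 → 22
review_id=908: ELSE → 35
review_id=909: length >= 727 → 20
review_id=910: ELSE → 35
review_id=911: length >= 727 → 23
review_id=912: ELSE → 37
review_id=913: length >= 14 and lang in ('de', 'es', 'fr') → -2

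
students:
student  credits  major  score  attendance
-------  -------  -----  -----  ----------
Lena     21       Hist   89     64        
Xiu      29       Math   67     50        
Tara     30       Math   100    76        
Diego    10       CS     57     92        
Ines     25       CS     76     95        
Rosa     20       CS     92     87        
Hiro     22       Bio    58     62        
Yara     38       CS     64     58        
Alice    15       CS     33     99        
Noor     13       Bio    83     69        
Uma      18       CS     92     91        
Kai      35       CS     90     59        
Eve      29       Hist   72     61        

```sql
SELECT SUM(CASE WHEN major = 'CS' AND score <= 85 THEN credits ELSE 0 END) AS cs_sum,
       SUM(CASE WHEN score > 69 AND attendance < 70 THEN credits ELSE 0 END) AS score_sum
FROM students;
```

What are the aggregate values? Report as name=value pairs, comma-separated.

[cs_sum: major = 'CS' AND score <= 85]
student=Lena: ✗
student=Xiu: ✗
student=Tara: ✗
student=Diego: ✓ → 10
student=Ines: ✓ → 25
student=Rosa: ✗
student=Hiro: ✗
student=Yara: ✓ → 38
student=Alice: ✓ → 15
student=Noor: ✗
student=Uma: ✗
student=Kai: ✗
student=Eve: ✗
cs_sum = 10 + 25 + 38 + 15 = 88
—
[score_sum: score > 69 AND attendance < 70]
student=Lena: ✓ → 21
student=Xiu: ✗
student=Tara: ✗
student=Diego: ✗
student=Ines: ✗
student=Rosa: ✗
student=Hiro: ✗
student=Yara: ✗
student=Alice: ✗
student=Noor: ✓ → 13
student=Uma: ✗
student=Kai: ✓ → 35
student=Eve: ✓ → 29
score_sum = 21 + 13 + 35 + 29 = 98

cs_sum=88, score_sum=98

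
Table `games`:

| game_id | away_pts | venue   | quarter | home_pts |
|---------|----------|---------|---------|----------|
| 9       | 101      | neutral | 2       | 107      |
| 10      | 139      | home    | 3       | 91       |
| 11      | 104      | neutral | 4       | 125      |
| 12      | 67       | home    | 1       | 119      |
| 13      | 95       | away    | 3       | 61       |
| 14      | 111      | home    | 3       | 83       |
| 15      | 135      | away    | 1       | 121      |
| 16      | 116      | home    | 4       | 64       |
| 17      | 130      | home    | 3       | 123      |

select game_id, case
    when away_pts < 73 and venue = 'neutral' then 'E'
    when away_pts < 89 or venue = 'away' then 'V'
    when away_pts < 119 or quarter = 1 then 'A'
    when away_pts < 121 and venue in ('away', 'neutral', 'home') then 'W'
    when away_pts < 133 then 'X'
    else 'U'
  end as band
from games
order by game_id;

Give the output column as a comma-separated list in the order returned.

game_id=9: away_pts < 119 or quarter = 1 → A
game_id=10: ELSE → U
game_id=11: away_pts < 119 or quarter = 1 → A
game_id=12: away_pts < 89 or venue = 'away' → V
game_id=13: away_pts < 89 or venue = 'away' → V
game_id=14: away_pts < 119 or quarter = 1 → A
game_id=15: away_pts < 89 or venue = 'away' → V
game_id=16: away_pts < 119 or quarter = 1 → A
game_id=17: away_pts < 133 → X

A, U, A, V, V, A, V, A, X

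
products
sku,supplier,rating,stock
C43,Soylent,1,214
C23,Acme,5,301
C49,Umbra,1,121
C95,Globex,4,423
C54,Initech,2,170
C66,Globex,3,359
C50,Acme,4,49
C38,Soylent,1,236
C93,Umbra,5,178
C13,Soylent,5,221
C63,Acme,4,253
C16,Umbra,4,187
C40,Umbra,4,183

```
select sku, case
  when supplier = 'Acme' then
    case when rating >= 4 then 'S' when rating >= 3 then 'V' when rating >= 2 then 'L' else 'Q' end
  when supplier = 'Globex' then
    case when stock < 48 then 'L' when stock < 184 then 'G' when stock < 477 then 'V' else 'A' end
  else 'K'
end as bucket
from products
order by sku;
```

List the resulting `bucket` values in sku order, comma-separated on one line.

sku=C13: supplier='Soylent' → outer ELSE → K
sku=C16: supplier='Umbra' → outer ELSE → K
sku=C23: supplier='Acme' → inner[rating >= 4] → S
sku=C38: supplier='Soylent' → outer ELSE → K
sku=C40: supplier='Umbra' → outer ELSE → K
sku=C43: supplier='Soylent' → outer ELSE → K
sku=C49: supplier='Umbra' → outer ELSE → K
sku=C50: supplier='Acme' → inner[rating >= 4] → S
sku=C54: supplier='Initech' → outer ELSE → K
sku=C63: supplier='Acme' → inner[rating >= 4] → S
sku=C66: supplier='Globex' → inner[stock < 477] → V
sku=C93: supplier='Umbra' → outer ELSE → K
sku=C95: supplier='Globex' → inner[stock < 477] → V

K, K, S, K, K, K, K, S, K, S, V, K, V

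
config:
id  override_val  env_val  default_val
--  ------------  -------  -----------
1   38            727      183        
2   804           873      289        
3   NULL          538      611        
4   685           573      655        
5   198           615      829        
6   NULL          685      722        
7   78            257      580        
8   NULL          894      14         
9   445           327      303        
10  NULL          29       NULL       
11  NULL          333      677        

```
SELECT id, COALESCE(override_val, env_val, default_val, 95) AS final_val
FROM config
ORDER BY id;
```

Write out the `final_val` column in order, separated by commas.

38, 804, 538, 685, 198, 685, 78, 894, 445, 29, 333

id=1: override_val=38 → 38
id=2: override_val=804 → 804
id=3: override_val=NULL, env_val=538 → 538
id=4: override_val=685 → 685
id=5: override_val=198 → 198
id=6: override_val=NULL, env_val=685 → 685
id=7: override_val=78 → 78
id=8: override_val=NULL, env_val=894 → 894
id=9: override_val=445 → 445
id=10: override_val=NULL, env_val=29 → 29
id=11: override_val=NULL, env_val=333 → 333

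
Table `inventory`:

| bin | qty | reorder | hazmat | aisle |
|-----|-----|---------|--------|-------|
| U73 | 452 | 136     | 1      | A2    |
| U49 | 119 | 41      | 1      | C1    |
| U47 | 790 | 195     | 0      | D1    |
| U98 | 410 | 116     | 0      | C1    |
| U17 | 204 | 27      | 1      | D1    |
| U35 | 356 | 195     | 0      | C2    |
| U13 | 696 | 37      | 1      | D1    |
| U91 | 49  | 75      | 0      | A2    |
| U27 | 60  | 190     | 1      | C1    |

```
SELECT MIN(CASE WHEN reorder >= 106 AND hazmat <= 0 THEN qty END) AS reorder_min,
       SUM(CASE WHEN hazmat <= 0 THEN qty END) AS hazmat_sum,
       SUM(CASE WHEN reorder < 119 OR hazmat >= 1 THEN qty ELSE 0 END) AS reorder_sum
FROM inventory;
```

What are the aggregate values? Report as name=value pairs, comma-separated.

[reorder_min: reorder >= 106 AND hazmat <= 0]
bin=U73: ✗
bin=U49: ✗
bin=U47: ✓ → 790
bin=U98: ✓ → 410
bin=U17: ✗
bin=U35: ✓ → 356
bin=U13: ✗
bin=U91: ✗
bin=U27: ✗
reorder_min = MIN(790, 410, 356) = 356
—
[hazmat_sum: hazmat <= 0]
bin=U73: ✗
bin=U49: ✗
bin=U47: ✓ → 790
bin=U98: ✓ → 410
bin=U17: ✗
bin=U35: ✓ → 356
bin=U13: ✗
bin=U91: ✓ → 49
bin=U27: ✗
hazmat_sum = 790 + 410 + 356 + 49 = 1605
—
[reorder_sum: reorder < 119 OR hazmat >= 1]
bin=U73: ✓ → 452
bin=U49: ✓ → 119
bin=U47: ✗
bin=U98: ✓ → 410
bin=U17: ✓ → 204
bin=U35: ✗
bin=U13: ✓ → 696
bin=U91: ✓ → 49
bin=U27: ✓ → 60
reorder_sum = 452 + 119 + 410 + 204 + 696 + 49 + 60 = 1990

reorder_min=356, hazmat_sum=1605, reorder_sum=1990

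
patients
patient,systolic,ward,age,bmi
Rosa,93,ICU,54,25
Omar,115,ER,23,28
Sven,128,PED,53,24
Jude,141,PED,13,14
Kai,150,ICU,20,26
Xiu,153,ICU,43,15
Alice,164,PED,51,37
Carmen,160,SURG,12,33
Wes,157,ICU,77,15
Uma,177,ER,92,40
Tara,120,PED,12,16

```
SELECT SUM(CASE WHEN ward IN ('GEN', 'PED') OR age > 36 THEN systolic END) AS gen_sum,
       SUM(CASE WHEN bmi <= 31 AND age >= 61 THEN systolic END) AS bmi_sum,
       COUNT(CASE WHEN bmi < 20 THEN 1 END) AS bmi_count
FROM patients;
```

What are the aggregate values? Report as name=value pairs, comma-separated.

gen_sum=1133, bmi_sum=157, bmi_count=4

[gen_sum: ward IN ('GEN', 'PED') OR age > 36]
patient=Rosa: ✓ → 93
patient=Omar: ✗
patient=Sven: ✓ → 128
patient=Jude: ✓ → 141
patient=Kai: ✗
patient=Xiu: ✓ → 153
patient=Alice: ✓ → 164
patient=Carmen: ✗
patient=Wes: ✓ → 157
patient=Uma: ✓ → 177
patient=Tara: ✓ → 120
gen_sum = 93 + 128 + 141 + 153 + 164 + 157 + 177 + 120 = 1133
—
[bmi_sum: bmi <= 31 AND age >= 61]
patient=Rosa: ✗
patient=Omar: ✗
patient=Sven: ✗
patient=Jude: ✗
patient=Kai: ✗
patient=Xiu: ✗
patient=Alice: ✗
patient=Carmen: ✗
patient=Wes: ✓ → 157
patient=Uma: ✗
patient=Tara: ✗
bmi_sum = 157
—
[bmi_count: bmi < 20]
patient=Rosa: ✗
patient=Omar: ✗
patient=Sven: ✗
patient=Jude: ✓ → 1
patient=Kai: ✗
patient=Xiu: ✓ → 1
patient=Alice: ✗
patient=Carmen: ✗
patient=Wes: ✓ → 1
patient=Uma: ✗
patient=Tara: ✓ → 1
bmi_count = COUNT(1, 1, 1, 1) = 4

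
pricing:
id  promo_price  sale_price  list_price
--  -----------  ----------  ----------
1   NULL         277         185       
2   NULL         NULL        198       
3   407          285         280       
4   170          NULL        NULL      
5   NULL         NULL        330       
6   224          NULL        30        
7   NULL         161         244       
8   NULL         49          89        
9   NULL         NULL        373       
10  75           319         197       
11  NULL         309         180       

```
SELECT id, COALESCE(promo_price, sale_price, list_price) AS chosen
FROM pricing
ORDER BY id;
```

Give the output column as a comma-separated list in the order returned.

id=1: promo_price=NULL, sale_price=277 → 277
id=2: promo_price=NULL, sale_price=NULL, list_price=198 → 198
id=3: promo_price=407 → 407
id=4: promo_price=170 → 170
id=5: promo_price=NULL, sale_price=NULL, list_price=330 → 330
id=6: promo_price=224 → 224
id=7: promo_price=NULL, sale_price=161 → 161
id=8: promo_price=NULL, sale_price=49 → 49
id=9: promo_price=NULL, sale_price=NULL, list_price=373 → 373
id=10: promo_price=75 → 75
id=11: promo_price=NULL, sale_price=309 → 309

277, 198, 407, 170, 330, 224, 161, 49, 373, 75, 309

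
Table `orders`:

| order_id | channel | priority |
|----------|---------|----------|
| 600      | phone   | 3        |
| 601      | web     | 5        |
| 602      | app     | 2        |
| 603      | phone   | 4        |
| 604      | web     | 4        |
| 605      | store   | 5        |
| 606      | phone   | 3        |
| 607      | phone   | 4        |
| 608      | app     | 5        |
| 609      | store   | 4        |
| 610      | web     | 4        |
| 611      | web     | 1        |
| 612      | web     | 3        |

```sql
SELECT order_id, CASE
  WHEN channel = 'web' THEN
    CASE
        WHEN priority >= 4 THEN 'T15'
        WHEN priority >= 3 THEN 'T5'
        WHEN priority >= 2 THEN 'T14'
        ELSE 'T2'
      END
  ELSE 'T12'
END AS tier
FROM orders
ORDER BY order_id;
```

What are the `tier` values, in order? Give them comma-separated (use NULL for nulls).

T12, T15, T12, T12, T15, T12, T12, T12, T12, T12, T15, T2, T5

order_id=600: channel='phone' → outer ELSE → T12
order_id=601: channel='web' → inner[priority >= 4] → T15
order_id=602: channel='app' → outer ELSE → T12
order_id=603: channel='phone' → outer ELSE → T12
order_id=604: channel='web' → inner[priority >= 4] → T15
order_id=605: channel='store' → outer ELSE → T12
order_id=606: channel='phone' → outer ELSE → T12
order_id=607: channel='phone' → outer ELSE → T12
order_id=608: channel='app' → outer ELSE → T12
order_id=609: channel='store' → outer ELSE → T12
order_id=610: channel='web' → inner[priority >= 4] → T15
order_id=611: channel='web' → inner[ELSE] → T2
order_id=612: channel='web' → inner[priority >= 3] → T5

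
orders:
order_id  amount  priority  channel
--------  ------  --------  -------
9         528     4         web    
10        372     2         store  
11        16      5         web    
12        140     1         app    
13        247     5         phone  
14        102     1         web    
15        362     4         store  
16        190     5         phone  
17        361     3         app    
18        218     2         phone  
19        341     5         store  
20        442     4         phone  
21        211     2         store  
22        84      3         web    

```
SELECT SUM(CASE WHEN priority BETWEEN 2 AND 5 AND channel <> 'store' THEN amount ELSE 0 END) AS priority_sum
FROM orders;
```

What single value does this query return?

2086

order_id=9: ✓ → 528
order_id=10: ✗
order_id=11: ✓ → 16
order_id=12: ✗
order_id=13: ✓ → 247
order_id=14: ✗
order_id=15: ✗
order_id=16: ✓ → 190
order_id=17: ✓ → 361
order_id=18: ✓ → 218
order_id=19: ✗
order_id=20: ✓ → 442
order_id=21: ✗
order_id=22: ✓ → 84
priority_sum = 528 + 16 + 247 + 190 + 361 + 218 + 442 + 84 = 2086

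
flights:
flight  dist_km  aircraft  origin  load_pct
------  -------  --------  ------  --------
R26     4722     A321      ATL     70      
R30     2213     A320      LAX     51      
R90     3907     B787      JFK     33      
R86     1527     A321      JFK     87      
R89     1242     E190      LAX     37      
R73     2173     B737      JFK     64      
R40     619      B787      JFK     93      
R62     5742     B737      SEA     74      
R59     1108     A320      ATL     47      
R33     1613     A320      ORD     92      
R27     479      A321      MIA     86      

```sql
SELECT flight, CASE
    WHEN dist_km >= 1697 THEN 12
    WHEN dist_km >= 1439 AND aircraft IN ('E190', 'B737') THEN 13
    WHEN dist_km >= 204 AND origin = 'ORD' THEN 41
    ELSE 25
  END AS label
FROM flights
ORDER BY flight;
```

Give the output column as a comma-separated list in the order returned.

12, 25, 12, 41, 25, 25, 12, 12, 25, 25, 12

flight=R26: dist_km >= 1697 → 12
flight=R27: ELSE → 25
flight=R30: dist_km >= 1697 → 12
flight=R33: dist_km >= 204 AND origin = 'ORD' → 41
flight=R40: ELSE → 25
flight=R59: ELSE → 25
flight=R62: dist_km >= 1697 → 12
flight=R73: dist_km >= 1697 → 12
flight=R86: ELSE → 25
flight=R89: ELSE → 25
flight=R90: dist_km >= 1697 → 12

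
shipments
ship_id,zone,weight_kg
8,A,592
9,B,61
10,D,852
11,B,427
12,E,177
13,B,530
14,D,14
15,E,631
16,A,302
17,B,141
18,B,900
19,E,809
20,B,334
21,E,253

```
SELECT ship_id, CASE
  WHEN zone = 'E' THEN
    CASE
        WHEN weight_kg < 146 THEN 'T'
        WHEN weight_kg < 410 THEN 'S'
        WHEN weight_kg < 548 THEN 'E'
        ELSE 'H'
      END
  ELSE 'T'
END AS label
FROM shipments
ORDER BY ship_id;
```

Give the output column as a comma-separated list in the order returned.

T, T, T, T, S, T, T, H, T, T, T, H, T, S

ship_id=8: zone='A' → outer ELSE → T
ship_id=9: zone='B' → outer ELSE → T
ship_id=10: zone='D' → outer ELSE → T
ship_id=11: zone='B' → outer ELSE → T
ship_id=12: zone='E' → inner[weight_kg < 410] → S
ship_id=13: zone='B' → outer ELSE → T
ship_id=14: zone='D' → outer ELSE → T
ship_id=15: zone='E' → inner[ELSE] → H
ship_id=16: zone='A' → outer ELSE → T
ship_id=17: zone='B' → outer ELSE → T
ship_id=18: zone='B' → outer ELSE → T
ship_id=19: zone='E' → inner[ELSE] → H
ship_id=20: zone='B' → outer ELSE → T
ship_id=21: zone='E' → inner[weight_kg < 410] → S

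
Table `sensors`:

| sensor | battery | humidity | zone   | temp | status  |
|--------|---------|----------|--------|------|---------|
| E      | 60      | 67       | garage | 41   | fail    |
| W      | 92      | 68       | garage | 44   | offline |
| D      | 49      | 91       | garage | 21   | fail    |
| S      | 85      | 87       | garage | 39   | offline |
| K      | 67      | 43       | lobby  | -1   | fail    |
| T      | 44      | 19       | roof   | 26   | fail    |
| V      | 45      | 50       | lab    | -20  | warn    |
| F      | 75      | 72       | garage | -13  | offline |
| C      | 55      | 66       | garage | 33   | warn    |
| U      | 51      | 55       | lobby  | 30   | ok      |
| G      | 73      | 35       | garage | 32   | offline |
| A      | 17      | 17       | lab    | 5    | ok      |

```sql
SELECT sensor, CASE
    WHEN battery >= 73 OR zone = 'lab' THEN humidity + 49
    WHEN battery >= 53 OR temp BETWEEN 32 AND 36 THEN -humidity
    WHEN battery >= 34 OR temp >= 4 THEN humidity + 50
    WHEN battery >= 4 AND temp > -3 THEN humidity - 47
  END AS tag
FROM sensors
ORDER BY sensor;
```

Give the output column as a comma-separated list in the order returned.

66, -66, 141, -67, 121, 84, -43, 136, 69, 105, 99, 117

sensor=A: battery >= 73 OR zone = 'lab' → 66
sensor=C: battery >= 53 OR temp BETWEEN 32 AND 36 → -66
sensor=D: battery >= 34 OR temp >= 4 → 141
sensor=E: battery >= 53 OR temp BETWEEN 32 AND 36 → -67
sensor=F: battery >= 73 OR zone = 'lab' → 121
sensor=G: battery >= 73 OR zone = 'lab' → 84
sensor=K: battery >= 53 OR temp BETWEEN 32 AND 36 → -43
sensor=S: battery >= 73 OR zone = 'lab' → 136
sensor=T: battery >= 34 OR temp >= 4 → 69
sensor=U: battery >= 34 OR temp >= 4 → 105
sensor=V: battery >= 73 OR zone = 'lab' → 99
sensor=W: battery >= 73 OR zone = 'lab' → 117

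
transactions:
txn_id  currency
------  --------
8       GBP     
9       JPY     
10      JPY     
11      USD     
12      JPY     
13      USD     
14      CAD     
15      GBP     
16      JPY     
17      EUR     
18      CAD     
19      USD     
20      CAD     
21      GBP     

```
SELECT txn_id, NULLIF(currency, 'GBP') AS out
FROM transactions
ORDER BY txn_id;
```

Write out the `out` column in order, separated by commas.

txn_id=8: currency=GBP vs GBP: equal → NULL
txn_id=9: currency=JPY vs GBP: differ → JPY
txn_id=10: currency=JPY vs GBP: differ → JPY
txn_id=11: currency=USD vs GBP: differ → USD
txn_id=12: currency=JPY vs GBP: differ → JPY
txn_id=13: currency=USD vs GBP: differ → USD
txn_id=14: currency=CAD vs GBP: differ → CAD
txn_id=15: currency=GBP vs GBP: equal → NULL
txn_id=16: currency=JPY vs GBP: differ → JPY
txn_id=17: currency=EUR vs GBP: differ → EUR
txn_id=18: currency=CAD vs GBP: differ → CAD
txn_id=19: currency=USD vs GBP: differ → USD
txn_id=20: currency=CAD vs GBP: differ → CAD
txn_id=21: currency=GBP vs GBP: equal → NULL

NULL, JPY, JPY, USD, JPY, USD, CAD, NULL, JPY, EUR, CAD, USD, CAD, NULL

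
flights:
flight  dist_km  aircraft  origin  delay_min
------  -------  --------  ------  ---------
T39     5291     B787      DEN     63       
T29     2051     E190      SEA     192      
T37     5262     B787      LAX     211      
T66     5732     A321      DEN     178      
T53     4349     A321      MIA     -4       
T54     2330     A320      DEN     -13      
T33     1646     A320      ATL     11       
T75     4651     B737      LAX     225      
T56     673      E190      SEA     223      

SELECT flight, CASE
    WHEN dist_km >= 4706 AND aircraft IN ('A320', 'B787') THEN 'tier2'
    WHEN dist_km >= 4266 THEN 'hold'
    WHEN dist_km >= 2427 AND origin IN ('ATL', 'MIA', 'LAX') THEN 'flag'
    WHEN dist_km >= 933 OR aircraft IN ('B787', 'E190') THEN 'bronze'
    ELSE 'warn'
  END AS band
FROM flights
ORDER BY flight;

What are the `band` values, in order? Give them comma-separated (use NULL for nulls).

bronze, bronze, tier2, tier2, hold, bronze, bronze, hold, hold

flight=T29: dist_km >= 933 OR aircraft IN ('B787', 'E190') → bronze
flight=T33: dist_km >= 933 OR aircraft IN ('B787', 'E190') → bronze
flight=T37: dist_km >= 4706 AND aircraft IN ('A320', 'B787') → tier2
flight=T39: dist_km >= 4706 AND aircraft IN ('A320', 'B787') → tier2
flight=T53: dist_km >= 4266 → hold
flight=T54: dist_km >= 933 OR aircraft IN ('B787', 'E190') → bronze
flight=T56: dist_km >= 933 OR aircraft IN ('B787', 'E190') → bronze
flight=T66: dist_km >= 4266 → hold
flight=T75: dist_km >= 4266 → hold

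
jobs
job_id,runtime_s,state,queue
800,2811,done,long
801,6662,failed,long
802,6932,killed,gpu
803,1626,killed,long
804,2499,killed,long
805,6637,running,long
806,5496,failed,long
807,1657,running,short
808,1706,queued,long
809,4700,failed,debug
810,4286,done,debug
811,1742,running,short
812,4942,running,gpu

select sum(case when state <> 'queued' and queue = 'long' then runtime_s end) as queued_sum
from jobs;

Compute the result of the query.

job_id=800: ✓ → 2811
job_id=801: ✓ → 6662
job_id=802: ✗
job_id=803: ✓ → 1626
job_id=804: ✓ → 2499
job_id=805: ✓ → 6637
job_id=806: ✓ → 5496
job_id=807: ✗
job_id=808: ✗
job_id=809: ✗
job_id=810: ✗
job_id=811: ✗
job_id=812: ✗
queued_sum = 2811 + 6662 + 1626 + 2499 + 6637 + 5496 = 25731

25731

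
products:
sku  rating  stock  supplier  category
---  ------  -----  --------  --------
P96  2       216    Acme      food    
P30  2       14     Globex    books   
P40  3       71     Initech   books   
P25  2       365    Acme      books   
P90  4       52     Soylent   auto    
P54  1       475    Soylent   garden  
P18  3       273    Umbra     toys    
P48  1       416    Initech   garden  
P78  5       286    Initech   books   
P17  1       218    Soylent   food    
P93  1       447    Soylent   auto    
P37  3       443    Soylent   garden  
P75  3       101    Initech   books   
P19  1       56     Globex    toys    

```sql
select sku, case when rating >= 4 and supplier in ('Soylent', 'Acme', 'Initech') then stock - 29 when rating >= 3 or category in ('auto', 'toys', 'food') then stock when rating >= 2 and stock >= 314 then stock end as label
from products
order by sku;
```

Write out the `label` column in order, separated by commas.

218, 273, 56, 365, NULL, 443, 71, NULL, NULL, 101, 257, 23, 447, 216

sku=P17: rating >= 3 or category in ('auto', 'toys', 'food') → 218
sku=P18: rating >= 3 or category in ('auto', 'toys', 'food') → 273
sku=P19: rating >= 3 or category in ('auto', 'toys', 'food') → 56
sku=P25: rating >= 2 and stock >= 314 → 365
sku=P30: (no match → NULL) → NULL
sku=P37: rating >= 3 or category in ('auto', 'toys', 'food') → 443
sku=P40: rating >= 3 or category in ('auto', 'toys', 'food') → 71
sku=P48: (no match → NULL) → NULL
sku=P54: (no match → NULL) → NULL
sku=P75: rating >= 3 or category in ('auto', 'toys', 'food') → 101
sku=P78: rating >= 4 and supplier in ('Soylent', 'Acme', 'Initech') → 257
sku=P90: rating >= 4 and supplier in ('Soylent', 'Acme', 'Initech') → 23
sku=P93: rating >= 3 or category in ('auto', 'toys', 'food') → 447
sku=P96: rating >= 3 or category in ('auto', 'toys', 'food') → 216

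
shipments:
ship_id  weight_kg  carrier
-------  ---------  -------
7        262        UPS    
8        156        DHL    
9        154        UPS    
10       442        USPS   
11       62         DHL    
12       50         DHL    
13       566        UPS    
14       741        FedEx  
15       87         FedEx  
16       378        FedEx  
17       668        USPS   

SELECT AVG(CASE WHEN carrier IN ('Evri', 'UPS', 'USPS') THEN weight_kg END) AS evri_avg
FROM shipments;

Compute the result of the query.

ship_id=7: ✓ → 262
ship_id=8: ✗
ship_id=9: ✓ → 154
ship_id=10: ✓ → 442
ship_id=11: ✗
ship_id=12: ✗
ship_id=13: ✓ → 566
ship_id=14: ✗
ship_id=15: ✗
ship_id=16: ✗
ship_id=17: ✓ → 668
evri_avg = (262 + 154 + 442 + 566 + 668) / 5 = 418.4

418.4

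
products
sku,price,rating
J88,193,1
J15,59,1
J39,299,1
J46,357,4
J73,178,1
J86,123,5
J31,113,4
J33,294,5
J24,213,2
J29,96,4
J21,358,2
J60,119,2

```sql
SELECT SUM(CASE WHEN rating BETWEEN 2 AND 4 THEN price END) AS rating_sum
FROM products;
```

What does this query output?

sku=J88: ✗
sku=J15: ✗
sku=J39: ✗
sku=J46: ✓ → 357
sku=J73: ✗
sku=J86: ✗
sku=J31: ✓ → 113
sku=J33: ✗
sku=J24: ✓ → 213
sku=J29: ✓ → 96
sku=J21: ✓ → 358
sku=J60: ✓ → 119
rating_sum = 357 + 113 + 213 + 96 + 358 + 119 = 1256

1256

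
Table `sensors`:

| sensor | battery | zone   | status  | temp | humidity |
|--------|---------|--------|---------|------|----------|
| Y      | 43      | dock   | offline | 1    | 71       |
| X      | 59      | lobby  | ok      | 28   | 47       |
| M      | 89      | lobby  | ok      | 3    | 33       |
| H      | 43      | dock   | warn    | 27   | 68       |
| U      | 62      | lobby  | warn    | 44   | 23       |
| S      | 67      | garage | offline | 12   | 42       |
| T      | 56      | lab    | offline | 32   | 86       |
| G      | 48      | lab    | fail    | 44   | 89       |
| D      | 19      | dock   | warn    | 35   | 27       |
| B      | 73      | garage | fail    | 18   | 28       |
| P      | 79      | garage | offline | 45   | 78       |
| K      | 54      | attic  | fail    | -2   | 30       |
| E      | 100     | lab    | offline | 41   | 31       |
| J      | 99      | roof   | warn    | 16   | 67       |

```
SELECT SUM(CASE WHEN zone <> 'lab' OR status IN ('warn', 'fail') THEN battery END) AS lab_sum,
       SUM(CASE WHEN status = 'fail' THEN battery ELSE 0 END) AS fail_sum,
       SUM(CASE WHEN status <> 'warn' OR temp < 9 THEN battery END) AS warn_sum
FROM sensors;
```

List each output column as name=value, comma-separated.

[lab_sum: zone <> 'lab' OR status IN ('warn', 'fail')]
sensor=Y: ✓ → 43
sensor=X: ✓ → 59
sensor=M: ✓ → 89
sensor=H: ✓ → 43
sensor=U: ✓ → 62
sensor=S: ✓ → 67
sensor=T: ✗
sensor=G: ✓ → 48
sensor=D: ✓ → 19
sensor=B: ✓ → 73
sensor=P: ✓ → 79
sensor=K: ✓ → 54
sensor=E: ✗
sensor=J: ✓ → 99
lab_sum = 43 + 59 + 89 + 43 + 62 + 67 + 48 + 19 + 73 + 79 + 54 + 99 = 735
—
[fail_sum: status = 'fail']
sensor=Y: ✗
sensor=X: ✗
sensor=M: ✗
sensor=H: ✗
sensor=U: ✗
sensor=S: ✗
sensor=T: ✗
sensor=G: ✓ → 48
sensor=D: ✗
sensor=B: ✓ → 73
sensor=P: ✗
sensor=K: ✓ → 54
sensor=E: ✗
sensor=J: ✗
fail_sum = 48 + 73 + 54 = 175
—
[warn_sum: status <> 'warn' OR temp < 9]
sensor=Y: ✓ → 43
sensor=X: ✓ → 59
sensor=M: ✓ → 89
sensor=H: ✗
sensor=U: ✗
sensor=S: ✓ → 67
sensor=T: ✓ → 56
sensor=G: ✓ → 48
sensor=D: ✗
sensor=B: ✓ → 73
sensor=P: ✓ → 79
sensor=K: ✓ → 54
sensor=E: ✓ → 100
sensor=J: ✗
warn_sum = 43 + 59 + 89 + 67 + 56 + 48 + 73 + 79 + 54 + 100 = 668

lab_sum=735, fail_sum=175, warn_sum=668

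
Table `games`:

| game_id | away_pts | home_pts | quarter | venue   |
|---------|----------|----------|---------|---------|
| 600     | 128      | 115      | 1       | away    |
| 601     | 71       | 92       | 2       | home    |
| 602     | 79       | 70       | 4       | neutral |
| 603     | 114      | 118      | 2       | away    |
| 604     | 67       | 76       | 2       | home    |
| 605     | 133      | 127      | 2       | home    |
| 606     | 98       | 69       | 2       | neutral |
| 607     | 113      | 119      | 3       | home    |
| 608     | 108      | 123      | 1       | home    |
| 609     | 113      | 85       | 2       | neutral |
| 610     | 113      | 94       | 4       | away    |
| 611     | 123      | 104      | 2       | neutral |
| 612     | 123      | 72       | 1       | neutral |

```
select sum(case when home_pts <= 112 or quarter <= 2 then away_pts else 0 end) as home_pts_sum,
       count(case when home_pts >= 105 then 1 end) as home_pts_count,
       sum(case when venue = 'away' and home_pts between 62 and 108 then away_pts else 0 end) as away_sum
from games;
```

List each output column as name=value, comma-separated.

[home_pts_sum: home_pts <= 112 or quarter <= 2]
game_id=600: ✓ → 128
game_id=601: ✓ → 71
game_id=602: ✓ → 79
game_id=603: ✓ → 114
game_id=604: ✓ → 67
game_id=605: ✓ → 133
game_id=606: ✓ → 98
game_id=607: ✗
game_id=608: ✓ → 108
game_id=609: ✓ → 113
game_id=610: ✓ → 113
game_id=611: ✓ → 123
game_id=612: ✓ → 123
home_pts_sum = 128 + 71 + 79 + 114 + 67 + 133 + 98 + 108 + 113 + 113 + 123 + 123 = 1270
—
[home_pts_count: home_pts >= 105]
game_id=600: ✓ → 1
game_id=601: ✗
game_id=602: ✗
game_id=603: ✓ → 1
game_id=604: ✗
game_id=605: ✓ → 1
game_id=606: ✗
game_id=607: ✓ → 1
game_id=608: ✓ → 1
game_id=609: ✗
game_id=610: ✗
game_id=611: ✗
game_id=612: ✗
home_pts_count = COUNT(1, 1, 1, 1, 1) = 5
—
[away_sum: venue = 'away' and home_pts between 62 and 108]
game_id=600: ✗
game_id=601: ✗
game_id=602: ✗
game_id=603: ✗
game_id=604: ✗
game_id=605: ✗
game_id=606: ✗
game_id=607: ✗
game_id=608: ✗
game_id=609: ✗
game_id=610: ✓ → 113
game_id=611: ✗
game_id=612: ✗
away_sum = 113

home_pts_sum=1270, home_pts_count=5, away_sum=113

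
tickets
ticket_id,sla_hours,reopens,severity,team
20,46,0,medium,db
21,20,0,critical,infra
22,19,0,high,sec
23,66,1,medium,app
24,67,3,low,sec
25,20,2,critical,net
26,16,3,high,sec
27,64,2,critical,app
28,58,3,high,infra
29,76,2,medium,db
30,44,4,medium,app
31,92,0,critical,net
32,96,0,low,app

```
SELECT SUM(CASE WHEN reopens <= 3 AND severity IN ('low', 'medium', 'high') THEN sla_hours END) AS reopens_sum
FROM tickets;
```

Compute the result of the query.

ticket_id=20: ✓ → 46
ticket_id=21: ✗
ticket_id=22: ✓ → 19
ticket_id=23: ✓ → 66
ticket_id=24: ✓ → 67
ticket_id=25: ✗
ticket_id=26: ✓ → 16
ticket_id=27: ✗
ticket_id=28: ✓ → 58
ticket_id=29: ✓ → 76
ticket_id=30: ✗
ticket_id=31: ✗
ticket_id=32: ✓ → 96
reopens_sum = 46 + 19 + 66 + 67 + 16 + 58 + 76 + 96 = 444

444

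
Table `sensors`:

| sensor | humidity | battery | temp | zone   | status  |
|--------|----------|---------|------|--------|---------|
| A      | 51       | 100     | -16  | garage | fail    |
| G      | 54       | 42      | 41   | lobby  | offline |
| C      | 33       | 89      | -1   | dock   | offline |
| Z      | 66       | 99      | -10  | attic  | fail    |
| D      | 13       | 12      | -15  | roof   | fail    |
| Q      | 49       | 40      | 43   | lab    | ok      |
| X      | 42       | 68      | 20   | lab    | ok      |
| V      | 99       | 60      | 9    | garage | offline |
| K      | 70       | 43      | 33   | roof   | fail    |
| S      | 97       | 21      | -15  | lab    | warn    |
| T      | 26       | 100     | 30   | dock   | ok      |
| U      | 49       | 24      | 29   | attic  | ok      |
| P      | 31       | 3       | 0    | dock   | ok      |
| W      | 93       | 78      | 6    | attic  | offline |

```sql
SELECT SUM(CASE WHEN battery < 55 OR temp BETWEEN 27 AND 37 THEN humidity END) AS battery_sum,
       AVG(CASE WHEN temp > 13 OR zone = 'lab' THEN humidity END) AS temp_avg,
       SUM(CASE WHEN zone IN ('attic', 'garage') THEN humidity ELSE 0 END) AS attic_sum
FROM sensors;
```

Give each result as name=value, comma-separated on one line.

[battery_sum: battery < 55 OR temp BETWEEN 27 AND 37]
sensor=A: ✗
sensor=G: ✓ → 54
sensor=C: ✗
sensor=Z: ✗
sensor=D: ✓ → 13
sensor=Q: ✓ → 49
sensor=X: ✗
sensor=V: ✗
sensor=K: ✓ → 70
sensor=S: ✓ → 97
sensor=T: ✓ → 26
sensor=U: ✓ → 49
sensor=P: ✓ → 31
sensor=W: ✗
battery_sum = 54 + 13 + 49 + 70 + 97 + 26 + 49 + 31 = 389
—
[temp_avg: temp > 13 OR zone = 'lab']
sensor=A: ✗
sensor=G: ✓ → 54
sensor=C: ✗
sensor=Z: ✗
sensor=D: ✗
sensor=Q: ✓ → 49
sensor=X: ✓ → 42
sensor=V: ✗
sensor=K: ✓ → 70
sensor=S: ✓ → 97
sensor=T: ✓ → 26
sensor=U: ✓ → 49
sensor=P: ✗
sensor=W: ✗
temp_avg = (54 + 49 + 42 + 70 + 97 + 26 + 49) / 7 = 55.2857142857
—
[attic_sum: zone IN ('attic', 'garage')]
sensor=A: ✓ → 51
sensor=G: ✗
sensor=C: ✗
sensor=Z: ✓ → 66
sensor=D: ✗
sensor=Q: ✗
sensor=X: ✗
sensor=V: ✓ → 99
sensor=K: ✗
sensor=S: ✗
sensor=T: ✗
sensor=U: ✓ → 49
sensor=P: ✗
sensor=W: ✓ → 93
attic_sum = 51 + 66 + 99 + 49 + 93 = 358

battery_sum=389, temp_avg=55.2857142857, attic_sum=358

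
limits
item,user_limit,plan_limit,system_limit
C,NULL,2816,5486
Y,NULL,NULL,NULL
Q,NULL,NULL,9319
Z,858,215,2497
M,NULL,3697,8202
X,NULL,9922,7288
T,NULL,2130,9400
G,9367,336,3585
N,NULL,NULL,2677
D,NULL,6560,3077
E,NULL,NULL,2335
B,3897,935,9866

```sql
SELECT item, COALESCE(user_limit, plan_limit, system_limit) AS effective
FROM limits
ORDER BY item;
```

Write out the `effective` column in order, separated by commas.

item=B: user_limit=3897 → 3897
item=C: user_limit=NULL, plan_limit=2816 → 2816
item=D: user_limit=NULL, plan_limit=6560 → 6560
item=E: user_limit=NULL, plan_limit=NULL, system_limit=2335 → 2335
item=G: user_limit=9367 → 9367
item=M: user_limit=NULL, plan_limit=3697 → 3697
item=N: user_limit=NULL, plan_limit=NULL, system_limit=2677 → 2677
item=Q: user_limit=NULL, plan_limit=NULL, system_limit=9319 → 9319
item=T: user_limit=NULL, plan_limit=2130 → 2130
item=X: user_limit=NULL, plan_limit=9922 → 9922
item=Y: user_limit=NULL, plan_limit=NULL, system_limit=NULL (all NULL) → NULL
item=Z: user_limit=858 → 858

3897, 2816, 6560, 2335, 9367, 3697, 2677, 9319, 2130, 9922, NULL, 858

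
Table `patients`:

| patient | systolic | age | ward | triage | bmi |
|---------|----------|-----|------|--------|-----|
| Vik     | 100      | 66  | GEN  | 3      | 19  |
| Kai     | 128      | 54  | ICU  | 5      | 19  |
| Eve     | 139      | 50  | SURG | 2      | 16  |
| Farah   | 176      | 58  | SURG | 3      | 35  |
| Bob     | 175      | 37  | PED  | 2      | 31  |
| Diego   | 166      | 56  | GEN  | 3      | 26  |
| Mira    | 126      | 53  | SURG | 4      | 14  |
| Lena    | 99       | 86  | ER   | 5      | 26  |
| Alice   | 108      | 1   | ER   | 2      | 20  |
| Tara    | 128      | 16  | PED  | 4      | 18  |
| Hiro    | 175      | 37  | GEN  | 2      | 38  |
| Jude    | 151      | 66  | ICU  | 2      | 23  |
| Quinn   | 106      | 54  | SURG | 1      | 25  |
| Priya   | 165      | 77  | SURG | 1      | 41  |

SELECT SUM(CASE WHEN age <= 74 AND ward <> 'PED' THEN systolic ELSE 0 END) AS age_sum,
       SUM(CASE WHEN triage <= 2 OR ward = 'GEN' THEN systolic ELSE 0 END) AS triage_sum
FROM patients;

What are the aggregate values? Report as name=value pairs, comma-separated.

[age_sum: age <= 74 AND ward <> 'PED']
patient=Vik: ✓ → 100
patient=Kai: ✓ → 128
patient=Eve: ✓ → 139
patient=Farah: ✓ → 176
patient=Bob: ✗
patient=Diego: ✓ → 166
patient=Mira: ✓ → 126
patient=Lena: ✗
patient=Alice: ✓ → 108
patient=Tara: ✗
patient=Hiro: ✓ → 175
patient=Jude: ✓ → 151
patient=Quinn: ✓ → 106
patient=Priya: ✗
age_sum = 100 + 128 + 139 + 176 + 166 + 126 + 108 + 175 + 151 + 106 = 1375
—
[triage_sum: triage <= 2 OR ward = 'GEN']
patient=Vik: ✓ → 100
patient=Kai: ✗
patient=Eve: ✓ → 139
patient=Farah: ✗
patient=Bob: ✓ → 175
patient=Diego: ✓ → 166
patient=Mira: ✗
patient=Lena: ✗
patient=Alice: ✓ → 108
patient=Tara: ✗
patient=Hiro: ✓ → 175
patient=Jude: ✓ → 151
patient=Quinn: ✓ → 106
patient=Priya: ✓ → 165
triage_sum = 100 + 139 + 175 + 166 + 108 + 175 + 151 + 106 + 165 = 1285

age_sum=1375, triage_sum=1285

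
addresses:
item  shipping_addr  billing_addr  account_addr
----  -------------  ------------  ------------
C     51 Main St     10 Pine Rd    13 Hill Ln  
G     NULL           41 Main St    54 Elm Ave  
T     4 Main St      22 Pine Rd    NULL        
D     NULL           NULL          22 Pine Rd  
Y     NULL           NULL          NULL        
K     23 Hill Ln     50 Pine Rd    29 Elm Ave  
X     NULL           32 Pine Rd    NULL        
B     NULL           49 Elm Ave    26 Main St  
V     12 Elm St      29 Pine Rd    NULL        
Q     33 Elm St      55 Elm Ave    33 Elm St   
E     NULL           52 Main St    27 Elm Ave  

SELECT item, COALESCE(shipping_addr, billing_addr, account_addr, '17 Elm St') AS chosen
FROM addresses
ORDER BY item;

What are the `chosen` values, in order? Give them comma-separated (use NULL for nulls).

item=B: shipping_addr=NULL, billing_addr=49 Elm Ave → 49 Elm Ave
item=C: shipping_addr=51 Main St → 51 Main St
item=D: shipping_addr=NULL, billing_addr=NULL, account_addr=22 Pine Rd → 22 Pine Rd
item=E: shipping_addr=NULL, billing_addr=52 Main St → 52 Main St
item=G: shipping_addr=NULL, billing_addr=41 Main St → 41 Main St
item=K: shipping_addr=23 Hill Ln → 23 Hill Ln
item=Q: shipping_addr=33 Elm St → 33 Elm St
item=T: shipping_addr=4 Main St → 4 Main St
item=V: shipping_addr=12 Elm St → 12 Elm St
item=X: shipping_addr=NULL, billing_addr=32 Pine Rd → 32 Pine Rd
item=Y: shipping_addr=NULL, billing_addr=NULL, account_addr=NULL, → literal 17 Elm St → 17 Elm St

49 Elm Ave, 51 Main St, 22 Pine Rd, 52 Main St, 41 Main St, 23 Hill Ln, 33 Elm St, 4 Main St, 12 Elm St, 32 Pine Rd, 17 Elm St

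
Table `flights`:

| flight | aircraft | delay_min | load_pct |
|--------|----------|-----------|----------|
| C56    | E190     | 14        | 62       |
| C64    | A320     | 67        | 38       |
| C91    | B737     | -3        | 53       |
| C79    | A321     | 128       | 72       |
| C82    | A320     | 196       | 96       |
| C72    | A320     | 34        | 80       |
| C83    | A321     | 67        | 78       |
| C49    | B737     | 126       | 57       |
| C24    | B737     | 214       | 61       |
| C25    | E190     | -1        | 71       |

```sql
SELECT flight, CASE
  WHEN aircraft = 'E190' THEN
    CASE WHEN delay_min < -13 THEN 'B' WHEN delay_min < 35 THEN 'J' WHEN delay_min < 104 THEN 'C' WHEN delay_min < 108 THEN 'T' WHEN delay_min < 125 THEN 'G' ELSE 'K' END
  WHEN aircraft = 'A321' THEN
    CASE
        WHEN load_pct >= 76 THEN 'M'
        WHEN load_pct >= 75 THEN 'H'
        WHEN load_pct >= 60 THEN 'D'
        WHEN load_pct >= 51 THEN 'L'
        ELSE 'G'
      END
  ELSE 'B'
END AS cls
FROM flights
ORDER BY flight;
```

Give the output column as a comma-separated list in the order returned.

B, J, B, J, B, B, D, B, M, B

flight=C24: aircraft='B737' → outer ELSE → B
flight=C25: aircraft='E190' → inner[delay_min < 35] → J
flight=C49: aircraft='B737' → outer ELSE → B
flight=C56: aircraft='E190' → inner[delay_min < 35] → J
flight=C64: aircraft='A320' → outer ELSE → B
flight=C72: aircraft='A320' → outer ELSE → B
flight=C79: aircraft='A321' → inner[load_pct >= 60] → D
flight=C82: aircraft='A320' → outer ELSE → B
flight=C83: aircraft='A321' → inner[load_pct >= 76] → M
flight=C91: aircraft='B737' → outer ELSE → B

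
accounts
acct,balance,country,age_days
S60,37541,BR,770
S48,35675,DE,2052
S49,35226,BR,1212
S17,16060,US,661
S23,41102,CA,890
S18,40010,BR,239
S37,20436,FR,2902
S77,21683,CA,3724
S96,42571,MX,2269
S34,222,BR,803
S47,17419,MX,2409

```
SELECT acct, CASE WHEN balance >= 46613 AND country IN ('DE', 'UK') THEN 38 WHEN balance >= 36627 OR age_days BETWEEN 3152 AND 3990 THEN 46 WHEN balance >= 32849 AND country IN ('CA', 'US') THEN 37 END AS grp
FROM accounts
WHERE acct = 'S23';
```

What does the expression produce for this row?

46

acct = S23: balance=41102, country=CA, age_days=890.
balance >= 46613 AND country IN ('DE', 'UK') → false
balance >= 36627 OR age_days BETWEEN 3152 AND 3990 → true → 46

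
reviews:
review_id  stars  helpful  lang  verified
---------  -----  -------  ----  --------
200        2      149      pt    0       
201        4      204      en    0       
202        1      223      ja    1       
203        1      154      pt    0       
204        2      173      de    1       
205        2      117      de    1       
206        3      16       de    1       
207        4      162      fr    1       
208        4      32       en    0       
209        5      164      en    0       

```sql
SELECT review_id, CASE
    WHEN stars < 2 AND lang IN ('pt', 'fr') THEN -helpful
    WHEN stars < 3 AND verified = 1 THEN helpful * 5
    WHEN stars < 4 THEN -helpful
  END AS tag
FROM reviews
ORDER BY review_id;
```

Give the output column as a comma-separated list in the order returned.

review_id=200: stars < 4 → -149
review_id=201: (no match → NULL) → NULL
review_id=202: stars < 3 AND verified = 1 → 1115
review_id=203: stars < 2 AND lang IN ('pt', 'fr') → -154
review_id=204: stars < 3 AND verified = 1 → 865
review_id=205: stars < 3 AND verified = 1 → 585
review_id=206: stars < 4 → -16
review_id=207: (no match → NULL) → NULL
review_id=208: (no match → NULL) → NULL
review_id=209: (no match → NULL) → NULL

-149, NULL, 1115, -154, 865, 585, -16, NULL, NULL, NULL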